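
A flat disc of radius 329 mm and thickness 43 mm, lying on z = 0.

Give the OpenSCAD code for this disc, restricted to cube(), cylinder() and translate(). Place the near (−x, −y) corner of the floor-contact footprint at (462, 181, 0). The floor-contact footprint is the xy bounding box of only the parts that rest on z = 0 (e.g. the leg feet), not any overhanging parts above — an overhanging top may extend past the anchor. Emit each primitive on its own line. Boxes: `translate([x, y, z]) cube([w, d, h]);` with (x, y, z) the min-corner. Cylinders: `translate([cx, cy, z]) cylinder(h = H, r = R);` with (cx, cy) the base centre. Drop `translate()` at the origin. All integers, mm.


translate([791, 510, 0]) cylinder(h = 43, r = 329);


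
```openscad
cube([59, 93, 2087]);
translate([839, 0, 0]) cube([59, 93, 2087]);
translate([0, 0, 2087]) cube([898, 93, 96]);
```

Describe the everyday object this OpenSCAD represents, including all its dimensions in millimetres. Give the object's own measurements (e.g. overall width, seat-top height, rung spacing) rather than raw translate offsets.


A door frame. The clear opening is 780 mm wide and 2087 mm high. Two 59 mm wide jambs, 93 mm deep, stand either side of the opening from the floor to the top of the opening. A 96 mm thick head sits across the top of both jambs, spanning the full outside width of the frame.


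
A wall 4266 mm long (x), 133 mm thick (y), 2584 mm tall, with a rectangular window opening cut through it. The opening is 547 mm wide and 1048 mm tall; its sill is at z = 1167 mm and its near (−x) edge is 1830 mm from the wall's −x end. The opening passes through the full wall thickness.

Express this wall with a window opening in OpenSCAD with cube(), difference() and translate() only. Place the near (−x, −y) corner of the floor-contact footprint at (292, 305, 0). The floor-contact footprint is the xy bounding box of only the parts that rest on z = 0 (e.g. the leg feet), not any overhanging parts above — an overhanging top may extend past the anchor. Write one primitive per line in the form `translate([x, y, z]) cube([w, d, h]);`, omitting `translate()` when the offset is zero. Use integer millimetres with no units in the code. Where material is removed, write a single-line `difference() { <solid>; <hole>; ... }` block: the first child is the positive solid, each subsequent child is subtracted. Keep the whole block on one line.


difference() { translate([292, 305, 0]) cube([4266, 133, 2584]); translate([2122, 305, 1167]) cube([547, 133, 1048]); }


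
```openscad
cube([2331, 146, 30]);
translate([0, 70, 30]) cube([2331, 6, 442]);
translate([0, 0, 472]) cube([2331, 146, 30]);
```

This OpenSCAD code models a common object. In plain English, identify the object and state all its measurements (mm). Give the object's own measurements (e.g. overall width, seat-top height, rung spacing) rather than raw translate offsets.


An I-beam lying along x, 2331 mm long. Overall section height 502 mm. Two flanges 146 mm wide (y) and 30 mm thick, one on the floor and one at the top; a web 6 mm thick runs between them, centred on the flange width.


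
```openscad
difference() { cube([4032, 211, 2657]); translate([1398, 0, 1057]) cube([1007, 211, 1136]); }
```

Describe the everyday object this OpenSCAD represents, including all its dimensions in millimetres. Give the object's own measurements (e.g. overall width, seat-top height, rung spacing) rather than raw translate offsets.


A wall 4032 mm long (x), 211 mm thick (y), 2657 mm tall, with a rectangular window opening cut through it. The opening is 1007 mm wide and 1136 mm tall; its sill is at z = 1057 mm and its near (−x) edge is 1398 mm from the wall's −x end. The opening passes through the full wall thickness.


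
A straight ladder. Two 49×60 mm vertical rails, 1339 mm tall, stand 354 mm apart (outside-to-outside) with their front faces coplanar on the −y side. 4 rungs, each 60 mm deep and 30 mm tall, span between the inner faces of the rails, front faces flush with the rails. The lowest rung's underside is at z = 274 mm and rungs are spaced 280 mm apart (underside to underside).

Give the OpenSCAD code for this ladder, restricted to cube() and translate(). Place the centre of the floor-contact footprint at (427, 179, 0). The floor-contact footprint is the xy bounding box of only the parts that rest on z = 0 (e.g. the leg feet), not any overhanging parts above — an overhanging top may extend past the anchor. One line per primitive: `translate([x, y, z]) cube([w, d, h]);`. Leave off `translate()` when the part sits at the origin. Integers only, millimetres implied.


// rung span = 354 - 2*49 = 256
// rung[k] z = 274 + k*280
translate([250, 149, 0]) cube([49, 60, 1339]);
translate([555, 149, 0]) cube([49, 60, 1339]);
translate([299, 149, 274]) cube([256, 60, 30]);
translate([299, 149, 554]) cube([256, 60, 30]);
translate([299, 149, 834]) cube([256, 60, 30]);
translate([299, 149, 1114]) cube([256, 60, 30]);


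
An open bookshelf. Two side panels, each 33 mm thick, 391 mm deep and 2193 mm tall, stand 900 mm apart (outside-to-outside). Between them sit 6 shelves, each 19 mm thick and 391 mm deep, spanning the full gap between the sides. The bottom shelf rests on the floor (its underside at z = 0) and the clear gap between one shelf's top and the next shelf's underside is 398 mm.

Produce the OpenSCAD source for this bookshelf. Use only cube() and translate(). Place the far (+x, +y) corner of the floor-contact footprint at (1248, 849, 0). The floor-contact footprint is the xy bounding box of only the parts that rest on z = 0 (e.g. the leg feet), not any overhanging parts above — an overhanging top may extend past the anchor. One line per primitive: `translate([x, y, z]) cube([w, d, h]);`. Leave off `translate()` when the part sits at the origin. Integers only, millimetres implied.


translate([348, 458, 0]) cube([33, 391, 2193]);
translate([1215, 458, 0]) cube([33, 391, 2193]);
translate([381, 458, 0]) cube([834, 391, 19]);
translate([381, 458, 417]) cube([834, 391, 19]);
translate([381, 458, 834]) cube([834, 391, 19]);
translate([381, 458, 1251]) cube([834, 391, 19]);
translate([381, 458, 1668]) cube([834, 391, 19]);
translate([381, 458, 2085]) cube([834, 391, 19]);


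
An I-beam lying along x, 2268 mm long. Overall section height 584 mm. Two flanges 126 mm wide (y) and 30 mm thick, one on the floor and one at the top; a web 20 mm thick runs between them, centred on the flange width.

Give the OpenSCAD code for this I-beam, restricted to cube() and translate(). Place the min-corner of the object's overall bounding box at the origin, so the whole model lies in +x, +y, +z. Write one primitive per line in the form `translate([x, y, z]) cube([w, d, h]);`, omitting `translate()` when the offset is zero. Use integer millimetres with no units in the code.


cube([2268, 126, 30]);
translate([0, 53, 30]) cube([2268, 20, 524]);
translate([0, 0, 554]) cube([2268, 126, 30]);


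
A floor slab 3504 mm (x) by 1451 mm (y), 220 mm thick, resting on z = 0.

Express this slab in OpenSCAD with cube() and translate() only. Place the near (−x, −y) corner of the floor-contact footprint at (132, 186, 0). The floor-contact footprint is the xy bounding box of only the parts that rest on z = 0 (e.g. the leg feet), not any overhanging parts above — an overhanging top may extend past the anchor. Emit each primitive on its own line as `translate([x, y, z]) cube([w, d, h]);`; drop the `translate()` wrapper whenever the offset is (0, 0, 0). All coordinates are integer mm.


translate([132, 186, 0]) cube([3504, 1451, 220]);


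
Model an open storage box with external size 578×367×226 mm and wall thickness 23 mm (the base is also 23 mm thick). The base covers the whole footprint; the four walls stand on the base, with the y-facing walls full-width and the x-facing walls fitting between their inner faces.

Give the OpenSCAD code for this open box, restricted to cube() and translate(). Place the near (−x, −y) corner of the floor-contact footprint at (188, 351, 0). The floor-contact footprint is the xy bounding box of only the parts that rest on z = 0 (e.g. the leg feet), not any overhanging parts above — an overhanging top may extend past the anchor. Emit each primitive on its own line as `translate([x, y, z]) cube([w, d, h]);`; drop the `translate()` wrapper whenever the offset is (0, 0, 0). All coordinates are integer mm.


translate([188, 351, 0]) cube([578, 367, 23]);
translate([188, 351, 23]) cube([578, 23, 203]);
translate([188, 695, 23]) cube([578, 23, 203]);
translate([188, 374, 23]) cube([23, 321, 203]);
translate([743, 374, 23]) cube([23, 321, 203]);


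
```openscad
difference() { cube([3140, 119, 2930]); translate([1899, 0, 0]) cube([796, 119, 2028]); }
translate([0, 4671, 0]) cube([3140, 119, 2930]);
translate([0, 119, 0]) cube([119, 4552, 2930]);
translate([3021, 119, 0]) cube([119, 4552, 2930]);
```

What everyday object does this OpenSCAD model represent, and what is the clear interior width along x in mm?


A single room. The interior width is 2902 mm.

Four walls enclosing a rectangle with a door in the front wall — a room. Outside width 3140 minus two 119 mm walls gives 2902 mm.


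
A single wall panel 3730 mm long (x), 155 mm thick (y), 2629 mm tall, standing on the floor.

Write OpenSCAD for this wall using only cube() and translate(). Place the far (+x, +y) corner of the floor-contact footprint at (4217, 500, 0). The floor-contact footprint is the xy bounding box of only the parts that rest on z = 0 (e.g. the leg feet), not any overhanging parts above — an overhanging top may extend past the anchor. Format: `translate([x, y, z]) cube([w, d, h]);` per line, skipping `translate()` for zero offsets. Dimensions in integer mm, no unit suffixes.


translate([487, 345, 0]) cube([3730, 155, 2629]);


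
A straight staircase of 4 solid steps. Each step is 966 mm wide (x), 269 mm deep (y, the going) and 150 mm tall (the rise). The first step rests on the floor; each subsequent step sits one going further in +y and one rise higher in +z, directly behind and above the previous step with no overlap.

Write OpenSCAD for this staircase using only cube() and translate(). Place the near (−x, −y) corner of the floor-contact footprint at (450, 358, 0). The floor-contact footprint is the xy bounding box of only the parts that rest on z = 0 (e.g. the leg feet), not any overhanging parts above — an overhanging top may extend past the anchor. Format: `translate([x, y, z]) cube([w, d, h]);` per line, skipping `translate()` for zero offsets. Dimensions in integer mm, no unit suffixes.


translate([450, 358, 0]) cube([966, 269, 150]);
translate([450, 627, 150]) cube([966, 269, 150]);
translate([450, 896, 300]) cube([966, 269, 150]);
translate([450, 1165, 450]) cube([966, 269, 150]);


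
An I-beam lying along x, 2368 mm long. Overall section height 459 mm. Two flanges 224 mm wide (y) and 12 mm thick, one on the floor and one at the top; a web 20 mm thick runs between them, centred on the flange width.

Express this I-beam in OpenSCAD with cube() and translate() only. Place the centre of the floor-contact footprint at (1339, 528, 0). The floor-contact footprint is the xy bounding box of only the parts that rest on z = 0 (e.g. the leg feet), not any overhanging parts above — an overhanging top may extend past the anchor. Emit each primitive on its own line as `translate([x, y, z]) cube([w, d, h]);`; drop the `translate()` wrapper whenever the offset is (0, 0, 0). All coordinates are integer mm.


translate([155, 416, 0]) cube([2368, 224, 12]);
translate([155, 518, 12]) cube([2368, 20, 435]);
translate([155, 416, 447]) cube([2368, 224, 12]);


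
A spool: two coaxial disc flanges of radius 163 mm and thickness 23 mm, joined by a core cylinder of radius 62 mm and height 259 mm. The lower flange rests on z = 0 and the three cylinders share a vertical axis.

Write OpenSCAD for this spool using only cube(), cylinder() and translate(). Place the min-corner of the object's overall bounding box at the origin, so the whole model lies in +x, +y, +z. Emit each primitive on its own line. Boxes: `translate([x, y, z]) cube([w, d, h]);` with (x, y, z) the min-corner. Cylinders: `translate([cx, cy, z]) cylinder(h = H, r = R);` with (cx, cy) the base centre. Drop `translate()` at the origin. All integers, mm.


translate([163, 163, 0]) cylinder(h = 23, r = 163);
translate([163, 163, 23]) cylinder(h = 259, r = 62);
translate([163, 163, 282]) cylinder(h = 23, r = 163);


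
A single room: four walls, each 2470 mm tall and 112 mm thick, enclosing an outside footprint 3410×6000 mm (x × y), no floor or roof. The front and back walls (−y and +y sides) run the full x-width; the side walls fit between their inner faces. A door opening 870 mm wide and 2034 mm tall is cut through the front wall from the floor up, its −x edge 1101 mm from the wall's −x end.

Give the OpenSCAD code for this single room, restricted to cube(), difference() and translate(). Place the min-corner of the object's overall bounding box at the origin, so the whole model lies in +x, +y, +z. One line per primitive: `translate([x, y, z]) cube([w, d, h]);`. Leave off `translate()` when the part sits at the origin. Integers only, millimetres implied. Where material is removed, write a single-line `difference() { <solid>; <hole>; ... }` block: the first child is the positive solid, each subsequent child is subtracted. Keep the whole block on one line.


difference() { cube([3410, 112, 2470]); translate([1101, 0, 0]) cube([870, 112, 2034]); }
translate([0, 5888, 0]) cube([3410, 112, 2470]);
translate([0, 112, 0]) cube([112, 5776, 2470]);
translate([3298, 112, 0]) cube([112, 5776, 2470]);


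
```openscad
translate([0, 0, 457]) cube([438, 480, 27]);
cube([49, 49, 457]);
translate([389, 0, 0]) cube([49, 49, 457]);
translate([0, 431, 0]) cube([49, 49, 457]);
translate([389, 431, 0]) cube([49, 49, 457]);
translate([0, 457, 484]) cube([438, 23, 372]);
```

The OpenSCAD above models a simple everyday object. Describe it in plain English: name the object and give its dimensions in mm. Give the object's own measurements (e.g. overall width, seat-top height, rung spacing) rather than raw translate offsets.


A chair. The seat is a 438×480×27 mm slab with its top at z = 484 mm, on four 49×49 mm corner legs (flush with the seat edges, standing on z = 0). A flat backrest 23 mm thick, 372 mm tall, spans the full seat width and rises from the seat top along its +y edge, rear face flush with the rear of the seat.


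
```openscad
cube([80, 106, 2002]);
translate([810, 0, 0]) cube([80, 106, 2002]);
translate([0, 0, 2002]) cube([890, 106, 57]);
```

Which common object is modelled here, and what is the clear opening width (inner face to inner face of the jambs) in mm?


A door frame. The clear opening width is 730 mm.

Two 2002 mm tall posts with a header on top — a door frame. The left jamb is 80 mm wide at x = 0; the right jamb starts at x = 810. The clear opening is 810 − 80 = 730 mm.


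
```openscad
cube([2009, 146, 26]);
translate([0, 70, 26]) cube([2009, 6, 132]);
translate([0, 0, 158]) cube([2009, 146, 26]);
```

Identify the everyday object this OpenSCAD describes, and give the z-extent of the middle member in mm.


An I-beam. The web height is 132 mm.

Two wide flanges with a thin centred web — an I-beam. Overall 184 mm minus two 26 mm flanges gives a web of 184 − 2·26 = 132 mm.


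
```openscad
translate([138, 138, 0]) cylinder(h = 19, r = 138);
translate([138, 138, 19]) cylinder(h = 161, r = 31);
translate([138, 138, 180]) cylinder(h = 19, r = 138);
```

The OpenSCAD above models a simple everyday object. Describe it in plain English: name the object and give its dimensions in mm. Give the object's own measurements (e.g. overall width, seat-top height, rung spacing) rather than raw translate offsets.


A spool: two coaxial disc flanges of radius 138 mm and thickness 19 mm, joined by a core cylinder of radius 31 mm and height 161 mm. The lower flange rests on z = 0 and the three cylinders share a vertical axis.


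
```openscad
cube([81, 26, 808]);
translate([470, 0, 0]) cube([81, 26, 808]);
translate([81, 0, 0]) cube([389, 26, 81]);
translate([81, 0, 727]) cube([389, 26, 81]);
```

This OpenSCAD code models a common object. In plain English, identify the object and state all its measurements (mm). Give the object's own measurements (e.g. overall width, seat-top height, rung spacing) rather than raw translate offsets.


A rectangular picture frame lying in the x–z plane (depth along y). The opening is 389 mm wide (x) by 646 mm tall (z), surrounded by a border 81 mm wide on all four sides. The frame is 26 mm deep and is made of two full-height vertical stiles with two horizontal rails fitted between them.


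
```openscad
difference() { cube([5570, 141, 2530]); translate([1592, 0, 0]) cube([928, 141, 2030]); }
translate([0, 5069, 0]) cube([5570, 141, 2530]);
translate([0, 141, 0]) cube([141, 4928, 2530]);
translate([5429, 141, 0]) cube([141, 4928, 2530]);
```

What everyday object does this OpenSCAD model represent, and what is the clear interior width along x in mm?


A single room. The interior width is 5288 mm.

Four walls enclosing a rectangle with a door in the front wall — a room. Outside width 5570 minus two 141 mm walls gives 5288 mm.


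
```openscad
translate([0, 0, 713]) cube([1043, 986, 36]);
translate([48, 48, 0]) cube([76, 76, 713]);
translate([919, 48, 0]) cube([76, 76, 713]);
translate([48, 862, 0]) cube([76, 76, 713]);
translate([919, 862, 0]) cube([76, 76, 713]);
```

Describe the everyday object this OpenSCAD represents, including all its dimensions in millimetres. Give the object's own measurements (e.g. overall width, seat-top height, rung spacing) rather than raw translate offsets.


A rectangular dining table. The top is 1043×986×36 mm with its upper surface at z = 749 mm. It stands on four 76×76 mm square legs, each inset 48 mm from the nearest pair of top edges, running from the floor to the underside of the top.


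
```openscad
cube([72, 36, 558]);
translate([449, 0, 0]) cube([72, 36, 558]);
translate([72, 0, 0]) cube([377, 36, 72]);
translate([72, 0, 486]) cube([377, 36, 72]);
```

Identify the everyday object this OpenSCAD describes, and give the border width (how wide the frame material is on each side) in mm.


A picture frame. The border width is 72 mm.

Four thin pieces enclosing a rectangular opening — a picture frame. The two full-height stiles are 558 mm tall; the top rail sits at z = 486 and is 72 mm tall, so the border above the opening is 558 − 486 = 72 mm, matching the stile x-width.


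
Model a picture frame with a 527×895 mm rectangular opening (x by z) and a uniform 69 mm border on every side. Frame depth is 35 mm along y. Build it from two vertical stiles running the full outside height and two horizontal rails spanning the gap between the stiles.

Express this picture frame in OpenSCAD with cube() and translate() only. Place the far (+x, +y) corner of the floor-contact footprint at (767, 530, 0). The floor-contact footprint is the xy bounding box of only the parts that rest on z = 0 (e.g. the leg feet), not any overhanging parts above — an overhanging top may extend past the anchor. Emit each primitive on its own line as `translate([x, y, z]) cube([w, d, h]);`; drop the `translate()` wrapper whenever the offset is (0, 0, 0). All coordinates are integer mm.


translate([102, 495, 0]) cube([69, 35, 1033]);
translate([698, 495, 0]) cube([69, 35, 1033]);
translate([171, 495, 0]) cube([527, 35, 69]);
translate([171, 495, 964]) cube([527, 35, 69]);


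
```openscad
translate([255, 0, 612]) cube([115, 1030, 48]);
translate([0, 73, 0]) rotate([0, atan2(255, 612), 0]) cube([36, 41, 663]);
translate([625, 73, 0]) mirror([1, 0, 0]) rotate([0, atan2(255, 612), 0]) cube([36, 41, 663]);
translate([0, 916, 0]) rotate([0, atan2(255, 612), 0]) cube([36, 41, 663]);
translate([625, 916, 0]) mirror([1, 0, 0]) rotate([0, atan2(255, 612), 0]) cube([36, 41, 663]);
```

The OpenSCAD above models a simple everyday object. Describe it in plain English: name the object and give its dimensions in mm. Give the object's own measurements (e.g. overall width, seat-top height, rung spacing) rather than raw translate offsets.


A sawhorse. A 115×1030×48 mm beam (x, y, z) sits on two A-frame leg pairs. Each pair is two raked legs of 36×41 mm section (41 mm along y) splaying symmetrically in x. Each leg rises 612 mm vertically over 255 mm of horizontal reach and is 663 mm long along its own axis. Every leg's outer bottom edge rests on the floor and its outer top edge meets a bottom edge of the beam — the left legs (tilting toward +x) meet the beam's −x bottom edge, the right legs (their mirror images, tilting toward −x) meet its +x bottom edge — so the leg tops tuck under the beam, the beam's underside is 612 mm above the floor, and the feet are 625 mm apart outside-to-outside with the beam centred between them. The two leg pairs are set in 73 mm from either end of the beam.


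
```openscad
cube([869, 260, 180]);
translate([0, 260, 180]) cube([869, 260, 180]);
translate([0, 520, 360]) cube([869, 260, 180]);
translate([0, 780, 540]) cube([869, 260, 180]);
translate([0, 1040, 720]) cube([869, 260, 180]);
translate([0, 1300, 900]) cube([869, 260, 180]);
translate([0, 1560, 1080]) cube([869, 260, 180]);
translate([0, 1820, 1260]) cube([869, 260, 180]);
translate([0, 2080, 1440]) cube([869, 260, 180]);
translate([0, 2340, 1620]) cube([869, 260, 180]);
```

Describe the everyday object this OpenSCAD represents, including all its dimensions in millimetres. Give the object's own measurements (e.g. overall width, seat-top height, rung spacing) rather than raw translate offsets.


A straight staircase of 10 solid steps. Each step is 869 mm wide (x), 260 mm deep (y, the going) and 180 mm tall (the rise). The first step rests on the floor; each subsequent step sits one going further in +y and one rise higher in +z, directly behind and above the previous step with no overlap.


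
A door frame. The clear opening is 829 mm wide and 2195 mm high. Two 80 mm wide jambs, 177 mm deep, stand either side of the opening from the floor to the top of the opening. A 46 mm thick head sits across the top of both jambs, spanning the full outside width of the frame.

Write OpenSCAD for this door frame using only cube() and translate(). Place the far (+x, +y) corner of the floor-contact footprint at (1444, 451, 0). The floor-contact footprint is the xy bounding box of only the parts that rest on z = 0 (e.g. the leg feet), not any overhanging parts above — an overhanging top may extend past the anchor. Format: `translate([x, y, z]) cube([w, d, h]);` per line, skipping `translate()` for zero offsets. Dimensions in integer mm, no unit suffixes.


translate([455, 274, 0]) cube([80, 177, 2195]);
translate([1364, 274, 0]) cube([80, 177, 2195]);
translate([455, 274, 2195]) cube([989, 177, 46]);


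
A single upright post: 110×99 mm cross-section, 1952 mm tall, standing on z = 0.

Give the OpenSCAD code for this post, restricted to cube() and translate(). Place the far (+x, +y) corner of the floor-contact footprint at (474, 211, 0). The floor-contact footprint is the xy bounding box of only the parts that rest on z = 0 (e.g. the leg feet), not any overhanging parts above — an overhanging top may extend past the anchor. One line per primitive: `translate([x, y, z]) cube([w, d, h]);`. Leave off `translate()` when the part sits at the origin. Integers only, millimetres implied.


translate([364, 112, 0]) cube([110, 99, 1952]);


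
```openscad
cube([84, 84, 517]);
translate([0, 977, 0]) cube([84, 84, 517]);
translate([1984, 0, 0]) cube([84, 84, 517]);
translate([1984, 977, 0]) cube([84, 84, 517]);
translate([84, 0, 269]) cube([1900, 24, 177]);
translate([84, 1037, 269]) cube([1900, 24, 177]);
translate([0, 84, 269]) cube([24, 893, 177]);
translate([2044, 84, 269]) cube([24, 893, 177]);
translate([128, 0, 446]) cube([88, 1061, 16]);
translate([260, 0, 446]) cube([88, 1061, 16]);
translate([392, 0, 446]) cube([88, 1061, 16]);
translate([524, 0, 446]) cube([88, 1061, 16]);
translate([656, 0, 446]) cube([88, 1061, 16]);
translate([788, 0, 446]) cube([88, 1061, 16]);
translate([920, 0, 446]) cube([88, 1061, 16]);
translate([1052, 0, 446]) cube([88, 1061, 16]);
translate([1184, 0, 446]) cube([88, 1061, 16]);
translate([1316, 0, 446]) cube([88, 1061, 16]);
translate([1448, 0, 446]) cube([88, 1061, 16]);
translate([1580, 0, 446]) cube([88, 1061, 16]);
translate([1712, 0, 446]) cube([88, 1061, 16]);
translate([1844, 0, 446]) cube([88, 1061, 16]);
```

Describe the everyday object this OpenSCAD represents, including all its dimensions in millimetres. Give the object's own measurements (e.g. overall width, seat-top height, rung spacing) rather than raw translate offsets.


A bed frame 2068 mm long (x) by 1061 mm wide (y). Four 84×84 mm corner posts, 517 mm tall, at the corners of the footprint. Four rails of 24 mm thickness and 177 mm height run between adjacent posts with their undersides at z = 269 mm, their outer faces flush with the outside of the frame (the two x-running rails run between the posts' inner faces; the two y-running rails run between the posts' inner faces). 14 slats, each 88 mm wide (x) and 16 mm thick, lie across the top of the two x-running rails, running the full 1061 mm width of the frame in y; along x they sit between the end posts with a 44 mm gap after the −x posts and between neighbouring slats, leaving 52 mm before the +x posts.


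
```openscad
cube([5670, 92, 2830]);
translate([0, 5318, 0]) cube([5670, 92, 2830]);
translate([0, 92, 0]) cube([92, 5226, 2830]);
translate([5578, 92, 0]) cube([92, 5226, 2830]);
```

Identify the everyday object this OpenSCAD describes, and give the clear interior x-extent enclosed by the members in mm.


A house (or room) frame. The interior width is 5486 mm.

Four 2830 mm walls enclosing a rectangle with no floor or roof — a room or house frame. Outside width is 5670 mm and wall thickness is 92 mm, so the interior width is 5670 − 2 × 92 = 5486 mm.


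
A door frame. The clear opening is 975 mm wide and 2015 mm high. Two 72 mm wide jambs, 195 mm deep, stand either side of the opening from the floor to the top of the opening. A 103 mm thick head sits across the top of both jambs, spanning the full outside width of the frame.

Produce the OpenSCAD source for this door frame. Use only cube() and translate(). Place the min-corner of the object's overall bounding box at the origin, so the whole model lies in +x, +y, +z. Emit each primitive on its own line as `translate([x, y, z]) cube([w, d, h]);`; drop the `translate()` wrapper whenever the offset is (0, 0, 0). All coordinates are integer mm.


cube([72, 195, 2015]);
translate([1047, 0, 0]) cube([72, 195, 2015]);
translate([0, 0, 2015]) cube([1119, 195, 103]);


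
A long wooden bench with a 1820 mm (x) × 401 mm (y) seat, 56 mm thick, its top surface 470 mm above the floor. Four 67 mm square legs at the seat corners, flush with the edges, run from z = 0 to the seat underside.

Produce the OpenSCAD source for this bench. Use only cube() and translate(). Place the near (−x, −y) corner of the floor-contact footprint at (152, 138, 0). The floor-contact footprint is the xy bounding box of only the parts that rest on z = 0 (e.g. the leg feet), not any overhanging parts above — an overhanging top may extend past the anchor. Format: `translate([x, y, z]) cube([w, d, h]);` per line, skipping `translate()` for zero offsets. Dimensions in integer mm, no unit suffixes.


translate([152, 138, 414]) cube([1820, 401, 56]);
translate([152, 138, 0]) cube([67, 67, 414]);
translate([152, 472, 0]) cube([67, 67, 414]);
translate([1905, 138, 0]) cube([67, 67, 414]);
translate([1905, 472, 0]) cube([67, 67, 414]);


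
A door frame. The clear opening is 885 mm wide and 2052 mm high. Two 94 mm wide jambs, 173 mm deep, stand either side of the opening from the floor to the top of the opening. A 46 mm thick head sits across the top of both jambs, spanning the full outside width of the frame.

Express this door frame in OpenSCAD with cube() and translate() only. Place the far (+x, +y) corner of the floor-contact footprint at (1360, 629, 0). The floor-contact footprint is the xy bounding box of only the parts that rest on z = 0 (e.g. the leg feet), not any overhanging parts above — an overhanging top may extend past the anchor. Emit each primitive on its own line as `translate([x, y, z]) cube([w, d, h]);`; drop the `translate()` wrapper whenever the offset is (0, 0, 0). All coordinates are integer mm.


translate([287, 456, 0]) cube([94, 173, 2052]);
translate([1266, 456, 0]) cube([94, 173, 2052]);
translate([287, 456, 2052]) cube([1073, 173, 46]);


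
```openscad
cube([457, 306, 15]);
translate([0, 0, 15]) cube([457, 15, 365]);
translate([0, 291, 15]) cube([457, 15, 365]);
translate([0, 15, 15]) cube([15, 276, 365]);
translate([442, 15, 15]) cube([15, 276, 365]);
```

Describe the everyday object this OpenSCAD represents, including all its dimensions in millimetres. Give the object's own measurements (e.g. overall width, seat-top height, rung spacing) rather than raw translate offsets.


An open-topped rectangular box: outside dimensions 457×306×380 mm, with a uniform wall and base thickness of 15 mm. The base is a full 457×306 slab on the floor; four walls sit on top of the base. The front and back walls (the −y and +y sides) span the full width; the two side walls fit between them.


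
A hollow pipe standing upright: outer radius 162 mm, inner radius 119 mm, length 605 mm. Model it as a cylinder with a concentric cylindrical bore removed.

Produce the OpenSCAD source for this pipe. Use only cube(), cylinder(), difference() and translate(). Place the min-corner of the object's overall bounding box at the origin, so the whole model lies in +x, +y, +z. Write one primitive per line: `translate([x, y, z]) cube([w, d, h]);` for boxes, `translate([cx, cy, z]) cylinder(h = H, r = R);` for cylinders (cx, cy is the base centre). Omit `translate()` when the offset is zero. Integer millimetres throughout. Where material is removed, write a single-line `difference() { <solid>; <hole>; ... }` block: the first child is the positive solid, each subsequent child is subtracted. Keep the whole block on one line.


difference() { translate([162, 162, 0]) cylinder(h = 605, r = 162); translate([162, 162, 0]) cylinder(h = 605, r = 119); }


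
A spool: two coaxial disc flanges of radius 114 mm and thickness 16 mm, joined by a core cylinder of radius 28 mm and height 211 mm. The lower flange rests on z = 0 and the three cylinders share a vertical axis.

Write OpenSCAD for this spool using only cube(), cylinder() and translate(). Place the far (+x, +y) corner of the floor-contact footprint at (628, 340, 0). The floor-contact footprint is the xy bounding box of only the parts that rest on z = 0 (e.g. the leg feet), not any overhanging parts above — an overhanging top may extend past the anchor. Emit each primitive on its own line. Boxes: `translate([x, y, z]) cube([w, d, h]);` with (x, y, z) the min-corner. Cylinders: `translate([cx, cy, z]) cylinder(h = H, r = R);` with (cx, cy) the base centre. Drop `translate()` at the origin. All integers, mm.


translate([514, 226, 0]) cylinder(h = 16, r = 114);
translate([514, 226, 16]) cylinder(h = 211, r = 28);
translate([514, 226, 227]) cylinder(h = 16, r = 114);


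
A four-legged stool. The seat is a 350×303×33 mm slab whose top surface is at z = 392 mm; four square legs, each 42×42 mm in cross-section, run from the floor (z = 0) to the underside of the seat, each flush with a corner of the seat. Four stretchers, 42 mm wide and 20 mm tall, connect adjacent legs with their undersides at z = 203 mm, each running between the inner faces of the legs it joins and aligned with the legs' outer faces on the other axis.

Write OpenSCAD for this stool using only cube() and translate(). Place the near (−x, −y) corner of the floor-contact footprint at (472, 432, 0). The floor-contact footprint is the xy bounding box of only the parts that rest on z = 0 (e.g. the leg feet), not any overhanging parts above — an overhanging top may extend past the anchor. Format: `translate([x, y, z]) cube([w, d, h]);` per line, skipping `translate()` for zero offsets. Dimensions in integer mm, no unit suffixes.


translate([472, 432, 359]) cube([350, 303, 33]);
translate([472, 432, 0]) cube([42, 42, 359]);
translate([780, 432, 0]) cube([42, 42, 359]);
translate([472, 693, 0]) cube([42, 42, 359]);
translate([780, 693, 0]) cube([42, 42, 359]);
translate([514, 432, 203]) cube([266, 42, 20]);
translate([514, 693, 203]) cube([266, 42, 20]);
translate([472, 474, 203]) cube([42, 219, 20]);
translate([780, 474, 203]) cube([42, 219, 20]);


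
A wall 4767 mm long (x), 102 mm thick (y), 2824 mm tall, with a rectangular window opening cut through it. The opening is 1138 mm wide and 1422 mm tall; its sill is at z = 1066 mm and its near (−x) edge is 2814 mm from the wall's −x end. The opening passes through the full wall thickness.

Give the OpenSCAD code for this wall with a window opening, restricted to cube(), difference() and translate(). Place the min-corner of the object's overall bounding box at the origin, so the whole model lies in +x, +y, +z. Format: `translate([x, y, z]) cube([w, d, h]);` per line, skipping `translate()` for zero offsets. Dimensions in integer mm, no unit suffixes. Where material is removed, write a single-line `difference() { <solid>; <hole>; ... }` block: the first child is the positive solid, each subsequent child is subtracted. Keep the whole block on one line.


difference() { cube([4767, 102, 2824]); translate([2814, 0, 1066]) cube([1138, 102, 1422]); }


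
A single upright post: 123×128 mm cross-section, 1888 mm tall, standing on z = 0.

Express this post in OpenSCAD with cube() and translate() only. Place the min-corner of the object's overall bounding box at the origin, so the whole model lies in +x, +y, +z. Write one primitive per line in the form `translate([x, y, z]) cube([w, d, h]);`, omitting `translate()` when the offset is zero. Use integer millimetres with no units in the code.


cube([123, 128, 1888]);


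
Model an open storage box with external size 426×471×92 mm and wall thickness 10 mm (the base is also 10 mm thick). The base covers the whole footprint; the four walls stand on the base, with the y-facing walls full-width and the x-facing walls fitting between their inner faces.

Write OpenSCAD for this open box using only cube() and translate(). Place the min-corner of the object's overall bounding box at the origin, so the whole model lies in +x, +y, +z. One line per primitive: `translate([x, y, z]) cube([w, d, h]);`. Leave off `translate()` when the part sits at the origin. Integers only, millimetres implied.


cube([426, 471, 10]);
translate([0, 0, 10]) cube([426, 10, 82]);
translate([0, 461, 10]) cube([426, 10, 82]);
translate([0, 10, 10]) cube([10, 451, 82]);
translate([416, 10, 10]) cube([10, 451, 82]);


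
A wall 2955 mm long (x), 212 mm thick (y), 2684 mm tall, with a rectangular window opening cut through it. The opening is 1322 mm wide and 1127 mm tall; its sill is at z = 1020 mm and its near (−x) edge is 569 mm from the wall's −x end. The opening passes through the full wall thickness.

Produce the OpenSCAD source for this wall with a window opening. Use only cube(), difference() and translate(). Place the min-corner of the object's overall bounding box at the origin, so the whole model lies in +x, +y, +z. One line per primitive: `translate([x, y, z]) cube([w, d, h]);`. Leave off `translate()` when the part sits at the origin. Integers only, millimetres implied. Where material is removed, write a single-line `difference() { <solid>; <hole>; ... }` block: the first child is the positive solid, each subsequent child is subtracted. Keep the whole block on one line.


difference() { cube([2955, 212, 2684]); translate([569, 0, 1020]) cube([1322, 212, 1127]); }


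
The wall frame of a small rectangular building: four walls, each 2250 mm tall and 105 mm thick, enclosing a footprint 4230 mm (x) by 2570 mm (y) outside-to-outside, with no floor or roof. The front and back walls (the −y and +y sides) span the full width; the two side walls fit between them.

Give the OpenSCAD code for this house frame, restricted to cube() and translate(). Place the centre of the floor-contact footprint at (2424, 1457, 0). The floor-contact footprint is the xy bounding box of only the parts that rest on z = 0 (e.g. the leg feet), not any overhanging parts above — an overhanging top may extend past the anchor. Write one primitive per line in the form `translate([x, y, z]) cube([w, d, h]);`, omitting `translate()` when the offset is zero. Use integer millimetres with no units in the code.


translate([309, 172, 0]) cube([4230, 105, 2250]);
translate([309, 2637, 0]) cube([4230, 105, 2250]);
translate([309, 277, 0]) cube([105, 2360, 2250]);
translate([4434, 277, 0]) cube([105, 2360, 2250]);


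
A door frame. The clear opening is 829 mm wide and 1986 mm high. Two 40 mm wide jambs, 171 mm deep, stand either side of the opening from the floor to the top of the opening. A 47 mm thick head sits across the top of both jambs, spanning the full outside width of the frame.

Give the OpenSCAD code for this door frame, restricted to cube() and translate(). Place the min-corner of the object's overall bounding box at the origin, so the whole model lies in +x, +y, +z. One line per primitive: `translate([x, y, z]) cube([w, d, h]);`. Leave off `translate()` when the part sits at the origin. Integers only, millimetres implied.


cube([40, 171, 1986]);
translate([869, 0, 0]) cube([40, 171, 1986]);
translate([0, 0, 1986]) cube([909, 171, 47]);


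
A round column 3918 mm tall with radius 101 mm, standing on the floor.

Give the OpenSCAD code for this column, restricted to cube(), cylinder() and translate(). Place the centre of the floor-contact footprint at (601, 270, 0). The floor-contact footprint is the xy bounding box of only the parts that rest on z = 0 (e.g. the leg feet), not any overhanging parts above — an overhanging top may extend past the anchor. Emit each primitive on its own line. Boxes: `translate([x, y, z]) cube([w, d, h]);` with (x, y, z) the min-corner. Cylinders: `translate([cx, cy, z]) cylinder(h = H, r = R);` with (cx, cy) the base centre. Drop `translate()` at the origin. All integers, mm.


translate([601, 270, 0]) cylinder(h = 3918, r = 101);


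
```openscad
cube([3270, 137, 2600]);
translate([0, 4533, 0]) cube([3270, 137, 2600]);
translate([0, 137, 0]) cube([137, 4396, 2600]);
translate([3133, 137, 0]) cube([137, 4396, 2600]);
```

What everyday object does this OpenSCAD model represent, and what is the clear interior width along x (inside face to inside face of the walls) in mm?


A house (or room) frame. The interior width is 2996 mm.

Four 2600 mm walls enclosing a rectangle with no floor or roof — a room or house frame. Outside width is 3270 mm and wall thickness is 137 mm, so the interior width is 3270 − 2 × 137 = 2996 mm.


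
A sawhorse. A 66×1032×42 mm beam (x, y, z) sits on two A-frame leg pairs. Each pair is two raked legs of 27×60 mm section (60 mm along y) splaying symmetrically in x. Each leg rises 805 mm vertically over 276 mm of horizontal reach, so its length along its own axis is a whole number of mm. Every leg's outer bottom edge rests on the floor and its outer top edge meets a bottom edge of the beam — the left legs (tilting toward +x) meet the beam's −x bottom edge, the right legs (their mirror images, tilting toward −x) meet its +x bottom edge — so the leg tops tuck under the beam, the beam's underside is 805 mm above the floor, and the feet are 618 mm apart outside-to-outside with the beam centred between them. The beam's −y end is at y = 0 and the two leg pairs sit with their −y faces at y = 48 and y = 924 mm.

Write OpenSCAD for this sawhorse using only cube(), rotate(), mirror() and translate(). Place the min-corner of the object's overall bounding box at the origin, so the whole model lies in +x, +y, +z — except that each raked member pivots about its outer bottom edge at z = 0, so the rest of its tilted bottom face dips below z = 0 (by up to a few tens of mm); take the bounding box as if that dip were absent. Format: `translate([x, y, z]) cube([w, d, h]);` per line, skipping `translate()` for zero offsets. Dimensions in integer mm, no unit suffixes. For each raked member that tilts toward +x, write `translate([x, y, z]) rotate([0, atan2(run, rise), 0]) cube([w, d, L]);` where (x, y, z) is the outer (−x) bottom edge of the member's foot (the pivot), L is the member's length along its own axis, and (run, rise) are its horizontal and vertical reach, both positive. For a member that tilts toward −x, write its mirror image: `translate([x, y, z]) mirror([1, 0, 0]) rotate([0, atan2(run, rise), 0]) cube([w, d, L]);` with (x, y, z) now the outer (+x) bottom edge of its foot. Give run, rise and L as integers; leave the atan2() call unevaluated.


translate([276, 0, 805]) cube([66, 1032, 42]);
translate([0, 48, 0]) rotate([0, atan2(276, 805), 0]) cube([27, 60, 851]);
translate([618, 48, 0]) mirror([1, 0, 0]) rotate([0, atan2(276, 805), 0]) cube([27, 60, 851]);
translate([0, 924, 0]) rotate([0, atan2(276, 805), 0]) cube([27, 60, 851]);
translate([618, 924, 0]) mirror([1, 0, 0]) rotate([0, atan2(276, 805), 0]) cube([27, 60, 851]);
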